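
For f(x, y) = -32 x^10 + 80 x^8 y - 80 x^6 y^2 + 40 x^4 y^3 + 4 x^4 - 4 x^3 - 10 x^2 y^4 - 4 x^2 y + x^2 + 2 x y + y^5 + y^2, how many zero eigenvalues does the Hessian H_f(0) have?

The Hessian at 0 is [[2, 2], [2, 2]] of rank 1; hence corank 1.

1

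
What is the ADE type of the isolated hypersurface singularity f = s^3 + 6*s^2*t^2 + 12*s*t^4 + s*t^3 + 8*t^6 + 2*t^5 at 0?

The Hessian of f at 0 is [[0, 0], [0, 0]] with rank 0, so corank 2. A Groebner basis of the Jacobian ideal J(f) in C{s,t} is {-s^2/4 + t^4 - t^3/12, s^3, s^2*t + s^2/12 + t^3/36, s^2/2 + s*t^2 + t^3/6}; counting standard monomials gives mu = 7. Corank 2; j^3 = s^3 is a perfect cube, so E-series; the 4-jet and mu = 7 give E_7.

E_{7}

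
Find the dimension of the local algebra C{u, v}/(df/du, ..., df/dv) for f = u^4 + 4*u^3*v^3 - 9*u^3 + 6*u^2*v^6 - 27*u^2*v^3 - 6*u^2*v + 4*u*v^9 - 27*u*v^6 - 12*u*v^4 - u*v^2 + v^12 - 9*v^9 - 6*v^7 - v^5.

5

The Hessian of f at 0 is [[0, 0], [0, 0]] with rank 0, so corank 2. A Groebner basis of the Jacobian ideal J(f) in C{u,v} is {u*v^2 - 27*u*v/4 - 9*v^2/4, 81*u*v/4 + v^3 + 27*v^2/4, u^2 + u*v/3}; counting standard monomials gives mu = 5. Corank 2; j^3 = -u*(3*u + v)^2 has shape L^2 M (L != M), so D-series; mu = 5 gives D_5.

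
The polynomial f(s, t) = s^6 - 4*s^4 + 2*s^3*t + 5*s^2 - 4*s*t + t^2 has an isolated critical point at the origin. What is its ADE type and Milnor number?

Type A_1, Milnor number mu = 1.

The Hessian of f at 0 is [[10, -4], [-4, 2]] with rank 2, so corank 0. A Groebner basis of the Jacobian ideal J(f) in C{s,t} is {s, t}; counting standard monomials gives mu = 1. Corank 0: nondegenerate Morse point, so A_1.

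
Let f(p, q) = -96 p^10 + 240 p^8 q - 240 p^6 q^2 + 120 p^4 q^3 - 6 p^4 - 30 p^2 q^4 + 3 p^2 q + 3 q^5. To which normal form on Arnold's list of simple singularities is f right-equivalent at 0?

D_6

The Hessian of f at 0 has rank 0. Corank 2; j^3 = 3*p^2*q has shape L^2 M (L != M), so D-series; mu = 6 gives D_6.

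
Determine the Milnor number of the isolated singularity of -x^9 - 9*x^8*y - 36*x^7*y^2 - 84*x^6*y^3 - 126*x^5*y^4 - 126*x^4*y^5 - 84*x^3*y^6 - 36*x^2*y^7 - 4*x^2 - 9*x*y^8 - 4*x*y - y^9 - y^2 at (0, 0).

8

The Hessian of f at 0 has rank 1. Corank 1: A-series; mu = 8 gives A_8.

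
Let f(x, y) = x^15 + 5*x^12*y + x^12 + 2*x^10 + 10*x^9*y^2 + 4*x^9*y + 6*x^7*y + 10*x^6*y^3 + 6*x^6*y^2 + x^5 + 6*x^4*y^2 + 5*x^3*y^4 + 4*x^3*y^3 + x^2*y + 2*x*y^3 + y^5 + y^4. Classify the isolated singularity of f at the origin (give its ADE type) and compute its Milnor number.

Type D_5, Milnor number mu = 5.

The Hessian of f at 0 is [[0, 0], [0, 0]] with rank 0, so corank 2. A Groebner basis of the Jacobian ideal J(f) in C{x,y} is {x*y^2, x*y + y^3, x^2 - 4*x*y}; counting standard monomials gives mu = 5. Corank 2; j^3 = x^2*y has shape L^2 M (L != M), so D-series; mu = 5 gives D_5.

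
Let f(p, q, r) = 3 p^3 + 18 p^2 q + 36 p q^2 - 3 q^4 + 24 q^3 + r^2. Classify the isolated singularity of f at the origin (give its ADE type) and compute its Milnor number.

The Hessian of f at 0 has rank 1. Corank 2; j^3 = 3*(p + 2*q)^3 is a perfect cube, so E-series; the 4-jet and mu = 6 give E_6.

Type E6, Milnor number mu = 6.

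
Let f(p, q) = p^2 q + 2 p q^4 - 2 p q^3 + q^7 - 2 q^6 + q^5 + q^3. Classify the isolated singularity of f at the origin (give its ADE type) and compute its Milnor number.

Type D4, Milnor number mu = 4.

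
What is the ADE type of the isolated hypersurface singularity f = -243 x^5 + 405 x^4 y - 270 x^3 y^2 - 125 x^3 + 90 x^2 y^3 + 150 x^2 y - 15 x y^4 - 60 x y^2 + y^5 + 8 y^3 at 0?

The Hessian of f at 0 has rank 0. Corank 2; j^3 = -(5*x - 2*y)^3 is a perfect cube, so E-series; the 5-jet and mu = 8 give E_8.

E_{8}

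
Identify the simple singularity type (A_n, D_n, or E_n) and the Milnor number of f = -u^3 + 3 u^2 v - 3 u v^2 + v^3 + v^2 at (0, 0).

Type A_{2}, Milnor number mu = 2.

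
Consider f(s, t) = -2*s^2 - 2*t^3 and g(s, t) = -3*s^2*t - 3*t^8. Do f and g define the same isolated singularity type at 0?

The Hessian of f at 0 has rank 1. Corank 1: A-series; mu = 2 gives A_2. The Hessian of g at 0 has rank 0. Corank 2; j^3 = -3*s^2*t has shape L^2 M (L != M), so D-series; mu = 9 gives D_9. f is A_2 but g is D_9, hence not right-equivalent.

No.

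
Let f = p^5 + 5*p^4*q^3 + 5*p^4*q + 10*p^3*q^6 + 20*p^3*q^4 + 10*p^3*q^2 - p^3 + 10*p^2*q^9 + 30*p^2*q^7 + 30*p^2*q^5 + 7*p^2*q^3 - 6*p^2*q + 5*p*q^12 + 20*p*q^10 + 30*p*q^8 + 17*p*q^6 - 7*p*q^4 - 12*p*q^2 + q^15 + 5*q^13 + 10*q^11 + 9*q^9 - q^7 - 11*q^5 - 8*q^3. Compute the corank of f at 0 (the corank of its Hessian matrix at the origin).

The Hessian at 0 is [[0, 0], [0, 0]] of rank 0; hence corank 2.

2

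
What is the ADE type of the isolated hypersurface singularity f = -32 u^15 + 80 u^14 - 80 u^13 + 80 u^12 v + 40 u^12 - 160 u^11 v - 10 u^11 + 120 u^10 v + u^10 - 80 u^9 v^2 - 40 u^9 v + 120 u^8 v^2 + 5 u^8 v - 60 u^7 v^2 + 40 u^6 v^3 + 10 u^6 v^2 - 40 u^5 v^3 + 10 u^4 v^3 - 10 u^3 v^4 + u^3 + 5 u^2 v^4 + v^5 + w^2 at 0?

E_{8}

The Hessian of f at 0 is [[0, 0, 0], [0, 0, 0], [0, 0, 2]] with rank 1, so corank 2. A Groebner basis of the Jacobian ideal J(f) in C{u,v,w} is {v^4, u^2, w}; counting standard monomials gives mu = 8. Corank 2; j^3 = u^3 is a perfect cube, so E-series; the 5-jet and mu = 8 give E_8.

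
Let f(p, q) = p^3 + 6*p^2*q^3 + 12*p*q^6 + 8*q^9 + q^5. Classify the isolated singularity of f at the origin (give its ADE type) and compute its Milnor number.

Type E_8, Milnor number mu = 8.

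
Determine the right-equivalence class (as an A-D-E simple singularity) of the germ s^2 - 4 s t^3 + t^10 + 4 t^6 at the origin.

A_9

The Hessian of f at 0 has rank 1. Corank 1: A-series; mu = 9 gives A_9.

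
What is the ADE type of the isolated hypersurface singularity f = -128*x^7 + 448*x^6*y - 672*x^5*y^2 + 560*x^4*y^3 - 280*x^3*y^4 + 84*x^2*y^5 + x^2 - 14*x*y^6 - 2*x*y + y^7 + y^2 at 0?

A_{6}

The Hessian of f at 0 is [[2, -2], [-2, 2]] with rank 1, so corank 1. A Groebner basis of the Jacobian ideal J(f) in C{x,y} is {y^6, x - y}; counting standard monomials gives mu = 6. Corank 1: A-series; mu = 6 gives A_6.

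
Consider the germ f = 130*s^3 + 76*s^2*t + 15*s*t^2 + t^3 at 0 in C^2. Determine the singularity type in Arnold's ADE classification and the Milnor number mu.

Type D_4, Milnor number mu = 4.

The Hessian of f at 0 is [[0, 0], [0, 0]] with rank 0, so corank 2. A Groebner basis of the Jacobian ideal J(f) in C{s,t} is {t^3, s^2 - 3*t^2/74, s*t + 15*t^2/74}; counting standard monomials gives mu = 4. Corank 2; j^3 = (5*s + t)*(26*s^2 + 10*s*t + t^2) splits into three distinct lines over C (the quadratic factor has nonzero discriminant), so D_4.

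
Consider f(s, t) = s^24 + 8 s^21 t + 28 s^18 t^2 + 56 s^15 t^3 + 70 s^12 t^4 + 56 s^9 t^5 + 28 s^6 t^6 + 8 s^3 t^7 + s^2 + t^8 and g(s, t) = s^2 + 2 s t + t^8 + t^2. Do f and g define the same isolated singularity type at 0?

The Hessian of f at 0 has rank 1. Corank 1: A-series; mu = 7 gives A_7. The Hessian of g at 0 has rank 1. Corank 1: A-series; mu = 7 gives A_7. Both have type A_7, hence right-equivalent.

Yes.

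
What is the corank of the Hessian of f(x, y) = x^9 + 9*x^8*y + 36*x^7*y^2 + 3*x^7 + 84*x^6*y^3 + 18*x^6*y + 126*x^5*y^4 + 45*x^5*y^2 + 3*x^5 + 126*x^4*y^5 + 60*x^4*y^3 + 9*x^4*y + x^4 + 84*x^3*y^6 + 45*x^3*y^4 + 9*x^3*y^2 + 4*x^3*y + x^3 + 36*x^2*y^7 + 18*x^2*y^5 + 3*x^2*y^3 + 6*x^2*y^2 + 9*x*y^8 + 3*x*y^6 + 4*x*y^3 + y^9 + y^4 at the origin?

2

Hessian at 0 has rank 0.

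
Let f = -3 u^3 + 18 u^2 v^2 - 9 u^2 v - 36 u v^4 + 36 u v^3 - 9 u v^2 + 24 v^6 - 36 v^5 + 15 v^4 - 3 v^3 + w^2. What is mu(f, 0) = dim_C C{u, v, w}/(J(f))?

6

The Hessian of f at 0 is [[0, 0, 0], [0, 0, 0], [0, 0, 2]] with rank 1, so corank 2. A Groebner basis of the Jacobian ideal J(f) in C{u,v,w} is {u^3 - 3*u^2/4 - 3*u*v/2 - 3*v^2/4, u^2*v + u^2/2 + u*v + v^2/2, -u^2/4 + u*v^2 - u*v/2 - v^2/4, v^3, w}; counting standard monomials gives mu = 6. Corank 2; j^3 = -3*(u + v)^3 is a perfect cube, so E-series; the 4-jet and mu = 6 give E_6.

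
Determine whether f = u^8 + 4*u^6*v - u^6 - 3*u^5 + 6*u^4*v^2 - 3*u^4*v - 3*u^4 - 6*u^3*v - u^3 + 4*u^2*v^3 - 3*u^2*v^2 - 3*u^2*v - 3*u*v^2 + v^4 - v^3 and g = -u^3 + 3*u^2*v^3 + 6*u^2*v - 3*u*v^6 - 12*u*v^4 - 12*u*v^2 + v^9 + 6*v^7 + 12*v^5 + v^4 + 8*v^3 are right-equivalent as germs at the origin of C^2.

Yes.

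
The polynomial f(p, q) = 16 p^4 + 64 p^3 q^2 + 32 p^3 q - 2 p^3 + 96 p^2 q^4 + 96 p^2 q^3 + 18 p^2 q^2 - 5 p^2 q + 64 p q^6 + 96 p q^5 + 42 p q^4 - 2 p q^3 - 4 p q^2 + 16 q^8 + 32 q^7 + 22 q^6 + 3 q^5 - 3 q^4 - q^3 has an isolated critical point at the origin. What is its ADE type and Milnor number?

Type D5, Milnor number mu = 5.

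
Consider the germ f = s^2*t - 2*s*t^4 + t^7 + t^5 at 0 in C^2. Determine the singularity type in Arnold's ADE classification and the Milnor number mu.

The Hessian of f at 0 has rank 0. Corank 2; j^3 = s^2*t has shape L^2 M (L != M), so D-series; mu = 6 gives D_6.

Type D_6, Milnor number mu = 6.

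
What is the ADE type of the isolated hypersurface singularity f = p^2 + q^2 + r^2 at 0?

A_{1}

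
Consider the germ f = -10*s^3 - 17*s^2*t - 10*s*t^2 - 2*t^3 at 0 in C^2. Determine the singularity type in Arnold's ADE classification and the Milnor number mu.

Type D4, Milnor number mu = 4.

The Hessian of f at 0 has rank 0. Corank 2; j^3 = -(2*s + t)*(5*s^2 + 6*s*t + 2*t^2) splits into three distinct lines over C (the quadratic factor has nonzero discriminant), so D_4.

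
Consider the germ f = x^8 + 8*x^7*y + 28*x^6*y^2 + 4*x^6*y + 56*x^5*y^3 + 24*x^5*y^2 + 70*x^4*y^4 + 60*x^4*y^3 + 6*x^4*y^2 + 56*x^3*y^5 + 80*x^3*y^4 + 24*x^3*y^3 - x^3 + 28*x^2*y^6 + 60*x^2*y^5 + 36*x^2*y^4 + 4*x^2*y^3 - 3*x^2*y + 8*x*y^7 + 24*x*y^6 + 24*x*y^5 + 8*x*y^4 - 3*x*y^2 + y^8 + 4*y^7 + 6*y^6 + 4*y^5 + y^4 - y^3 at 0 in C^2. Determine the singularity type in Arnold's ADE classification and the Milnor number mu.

Type E_6, Milnor number mu = 6.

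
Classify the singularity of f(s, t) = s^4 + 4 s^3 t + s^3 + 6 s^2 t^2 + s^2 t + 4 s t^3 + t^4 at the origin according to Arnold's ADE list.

The Hessian of f at 0 is [[0, 0], [0, 0]] with rank 0, so corank 2. A Groebner basis of the Jacobian ideal J(f) in C{s,t} is {s*t^2, -s*t/4 + t^3, s^2 + s*t}; counting standard monomials gives mu = 5. Corank 2; j^3 = s^2*(s + t) has shape L^2 M (L != M), so D-series; mu = 5 gives D_5.

D5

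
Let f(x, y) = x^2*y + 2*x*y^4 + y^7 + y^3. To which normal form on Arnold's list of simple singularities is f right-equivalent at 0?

The Hessian of f at 0 has rank 0. Corank 2; j^3 = y*(x^2 + y^2) splits into three distinct lines over C (the quadratic factor has nonzero discriminant), so D_4.

D_{4}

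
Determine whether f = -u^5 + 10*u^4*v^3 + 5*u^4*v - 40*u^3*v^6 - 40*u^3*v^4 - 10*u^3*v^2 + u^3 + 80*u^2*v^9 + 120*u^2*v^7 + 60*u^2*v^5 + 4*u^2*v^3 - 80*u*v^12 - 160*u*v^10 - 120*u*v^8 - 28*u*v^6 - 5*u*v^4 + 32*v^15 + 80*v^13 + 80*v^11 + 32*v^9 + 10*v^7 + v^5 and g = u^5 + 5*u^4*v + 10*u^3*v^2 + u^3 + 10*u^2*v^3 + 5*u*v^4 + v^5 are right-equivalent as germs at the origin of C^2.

The Hessian of f at 0 has rank 0. Corank 2; j^3 = u^3 is a perfect cube, so E-series; the 5-jet and mu = 8 give E_8. The Hessian of g at 0 has rank 0. Corank 2; j^3 = u^3 is a perfect cube, so E-series; the 5-jet and mu = 8 give E_8. Both have type E_8, hence right-equivalent.

Yes.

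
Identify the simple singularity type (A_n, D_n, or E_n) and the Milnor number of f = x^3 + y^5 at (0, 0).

Type E8, Milnor number mu = 8.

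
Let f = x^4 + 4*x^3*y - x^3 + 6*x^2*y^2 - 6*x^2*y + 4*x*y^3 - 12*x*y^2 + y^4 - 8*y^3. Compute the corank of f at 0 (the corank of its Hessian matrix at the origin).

2

Hessian at 0 has rank 0.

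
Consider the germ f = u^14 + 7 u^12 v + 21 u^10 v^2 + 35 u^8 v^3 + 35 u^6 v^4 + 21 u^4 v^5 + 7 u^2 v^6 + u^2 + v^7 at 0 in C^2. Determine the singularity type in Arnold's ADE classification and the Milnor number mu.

The Hessian of f at 0 is [[2, 0], [0, 0]] with rank 1, so corank 1. A Groebner basis of the Jacobian ideal J(f) in C{u,v} is {v^6, u}; counting standard monomials gives mu = 6. Corank 1: A-series; mu = 6 gives A_6.

Type A6, Milnor number mu = 6.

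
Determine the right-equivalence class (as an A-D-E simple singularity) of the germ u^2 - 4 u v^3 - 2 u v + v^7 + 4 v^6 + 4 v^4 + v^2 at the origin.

The Hessian of f at 0 has rank 1. Corank 1: A-series; mu = 6 gives A_6.

A6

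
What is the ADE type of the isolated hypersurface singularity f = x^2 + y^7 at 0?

A_6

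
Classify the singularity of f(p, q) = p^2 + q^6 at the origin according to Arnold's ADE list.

The Hessian of f at 0 is [[2, 0], [0, 0]] with rank 1, so corank 1. A Groebner basis of the Jacobian ideal J(f) in C{p,q} is {q^5, p}; counting standard monomials gives mu = 5. Corank 1: A-series; mu = 5 gives A_5.

A5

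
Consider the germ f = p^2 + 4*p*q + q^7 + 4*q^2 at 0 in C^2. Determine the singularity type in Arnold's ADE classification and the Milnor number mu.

Type A_{6}, Milnor number mu = 6.

The Hessian of f at 0 has rank 1. Corank 1: A-series; mu = 6 gives A_6.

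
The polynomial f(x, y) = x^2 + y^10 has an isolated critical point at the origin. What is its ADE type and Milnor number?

The Hessian of f at 0 has rank 1. Corank 1: A-series; mu = 9 gives A_9.

Type A_{9}, Milnor number mu = 9.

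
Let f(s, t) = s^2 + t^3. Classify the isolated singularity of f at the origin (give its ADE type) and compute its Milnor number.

Type A2, Milnor number mu = 2.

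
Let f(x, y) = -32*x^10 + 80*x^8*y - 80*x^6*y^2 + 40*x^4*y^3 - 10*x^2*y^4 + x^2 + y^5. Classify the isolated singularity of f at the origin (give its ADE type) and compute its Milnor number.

Type A_4, Milnor number mu = 4.

The Hessian of f at 0 has rank 1. Corank 1: A-series; mu = 4 gives A_4.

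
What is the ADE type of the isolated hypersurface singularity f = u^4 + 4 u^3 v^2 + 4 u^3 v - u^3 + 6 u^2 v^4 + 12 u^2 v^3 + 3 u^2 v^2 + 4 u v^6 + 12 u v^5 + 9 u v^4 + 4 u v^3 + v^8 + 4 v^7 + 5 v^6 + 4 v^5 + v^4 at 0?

E_{6}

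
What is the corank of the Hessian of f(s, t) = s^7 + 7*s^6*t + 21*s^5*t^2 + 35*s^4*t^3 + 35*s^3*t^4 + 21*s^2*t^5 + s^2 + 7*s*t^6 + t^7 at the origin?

1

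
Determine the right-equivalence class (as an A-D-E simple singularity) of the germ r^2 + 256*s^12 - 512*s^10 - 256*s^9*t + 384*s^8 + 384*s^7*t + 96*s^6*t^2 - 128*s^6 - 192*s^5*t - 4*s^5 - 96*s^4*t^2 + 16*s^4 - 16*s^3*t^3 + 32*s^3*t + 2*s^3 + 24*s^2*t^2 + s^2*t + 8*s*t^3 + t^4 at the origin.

The Hessian of f at 0 has rank 1. Corank 2; j^3 = s^2*(2*s + t) has shape L^2 M (L != M), so D-series; mu = 5 gives D_5.

D5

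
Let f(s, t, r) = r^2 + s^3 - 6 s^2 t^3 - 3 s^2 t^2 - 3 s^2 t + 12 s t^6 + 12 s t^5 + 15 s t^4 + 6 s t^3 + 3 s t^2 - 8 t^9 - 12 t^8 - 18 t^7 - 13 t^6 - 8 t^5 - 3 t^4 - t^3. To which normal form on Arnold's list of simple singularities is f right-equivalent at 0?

The Hessian of f at 0 has rank 1. Corank 2; j^3 = (s - t)^3 is a perfect cube, so E-series; the 5-jet and mu = 8 give E_8.

E8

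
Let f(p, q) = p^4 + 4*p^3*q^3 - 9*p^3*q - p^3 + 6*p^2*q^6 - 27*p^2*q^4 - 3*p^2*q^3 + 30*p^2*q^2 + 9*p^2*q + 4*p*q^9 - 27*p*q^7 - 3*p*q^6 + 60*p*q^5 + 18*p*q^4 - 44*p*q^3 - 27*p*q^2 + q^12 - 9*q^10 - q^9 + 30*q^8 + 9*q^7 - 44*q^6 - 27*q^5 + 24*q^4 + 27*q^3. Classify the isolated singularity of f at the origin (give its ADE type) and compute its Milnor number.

The Hessian of f at 0 has rank 0. Corank 2; j^3 = -(p - 3*q)^3 is a perfect cube, so E-series; the 4-jet and mu = 7 give E_7.

Type E_{7}, Milnor number mu = 7.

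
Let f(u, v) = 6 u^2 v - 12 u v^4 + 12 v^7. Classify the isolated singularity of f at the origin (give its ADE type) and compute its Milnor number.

The Hessian of f at 0 is [[0, 0], [0, 0]] with rank 0, so corank 2. A Groebner basis of the Jacobian ideal J(f) in C{u,v} is {u^2/6 + u*v^3, -u*v + v^4, u^3, u^2*v}; counting standard monomials gives mu = 8. Corank 2; j^3 = 6*u^2*v has shape L^2 M (L != M), so D-series; mu = 8 gives D_8.

Type D_{8}, Milnor number mu = 8.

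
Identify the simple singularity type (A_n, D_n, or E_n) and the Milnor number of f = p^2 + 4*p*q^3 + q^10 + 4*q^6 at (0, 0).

The Hessian of f at 0 has rank 1. Corank 1: A-series; mu = 9 gives A_9.

Type A9, Milnor number mu = 9.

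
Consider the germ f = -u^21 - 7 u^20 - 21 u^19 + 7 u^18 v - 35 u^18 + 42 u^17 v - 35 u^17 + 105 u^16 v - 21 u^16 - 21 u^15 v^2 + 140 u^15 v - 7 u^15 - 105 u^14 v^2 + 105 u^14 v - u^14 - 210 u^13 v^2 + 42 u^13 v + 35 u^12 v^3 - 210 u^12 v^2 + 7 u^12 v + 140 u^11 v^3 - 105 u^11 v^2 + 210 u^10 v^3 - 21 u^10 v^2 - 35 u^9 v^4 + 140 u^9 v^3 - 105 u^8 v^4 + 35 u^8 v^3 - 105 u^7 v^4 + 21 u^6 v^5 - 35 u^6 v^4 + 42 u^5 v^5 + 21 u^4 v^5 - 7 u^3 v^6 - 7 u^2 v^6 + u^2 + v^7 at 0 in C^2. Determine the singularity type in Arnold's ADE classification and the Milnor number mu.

The Hessian of f at 0 has rank 1. Corank 1: A-series; mu = 6 gives A_6.

Type A_6, Milnor number mu = 6.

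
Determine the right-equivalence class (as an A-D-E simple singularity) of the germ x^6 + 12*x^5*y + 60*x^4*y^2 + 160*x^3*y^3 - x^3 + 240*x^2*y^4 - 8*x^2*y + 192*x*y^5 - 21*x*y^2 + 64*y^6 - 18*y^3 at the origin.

D_7

The Hessian of f at 0 has rank 0. Corank 2; j^3 = -(x + 2*y)*(x + 3*y)^2 has shape L^2 M (L != M), so D-series; mu = 7 gives D_7.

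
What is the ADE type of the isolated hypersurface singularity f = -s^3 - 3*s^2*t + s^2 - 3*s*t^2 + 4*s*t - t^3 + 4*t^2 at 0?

A_2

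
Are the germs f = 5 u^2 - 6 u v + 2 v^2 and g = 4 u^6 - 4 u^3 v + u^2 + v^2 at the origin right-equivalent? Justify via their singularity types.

Yes.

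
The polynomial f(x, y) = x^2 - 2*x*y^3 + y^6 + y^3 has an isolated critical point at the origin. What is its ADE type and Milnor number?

The Hessian of f at 0 has rank 1. Corank 1: A-series; mu = 2 gives A_2.

Type A_2, Milnor number mu = 2.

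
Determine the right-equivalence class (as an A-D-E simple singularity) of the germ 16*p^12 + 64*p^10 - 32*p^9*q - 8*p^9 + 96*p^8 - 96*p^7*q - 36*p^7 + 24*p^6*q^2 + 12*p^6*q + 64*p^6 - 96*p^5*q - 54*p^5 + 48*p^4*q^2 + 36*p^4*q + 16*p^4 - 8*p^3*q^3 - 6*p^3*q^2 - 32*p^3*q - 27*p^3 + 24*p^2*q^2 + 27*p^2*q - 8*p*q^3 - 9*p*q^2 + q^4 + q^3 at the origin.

E6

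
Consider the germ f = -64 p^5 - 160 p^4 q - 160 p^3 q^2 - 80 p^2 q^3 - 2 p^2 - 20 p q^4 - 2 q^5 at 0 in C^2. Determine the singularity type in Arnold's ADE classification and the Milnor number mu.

Type A_4, Milnor number mu = 4.

The Hessian of f at 0 has rank 1. Corank 1: A-series; mu = 4 gives A_4.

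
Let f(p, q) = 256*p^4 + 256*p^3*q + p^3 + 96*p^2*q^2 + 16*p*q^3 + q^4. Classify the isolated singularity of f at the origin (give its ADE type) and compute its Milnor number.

Type E6, Milnor number mu = 6.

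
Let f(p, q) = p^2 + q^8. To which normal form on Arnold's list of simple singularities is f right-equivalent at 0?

A_7

The Hessian of f at 0 is [[2, 0], [0, 0]] with rank 1, so corank 1. A Groebner basis of the Jacobian ideal J(f) in C{p,q} is {q^7, p}; counting standard monomials gives mu = 7. Corank 1: A-series; mu = 7 gives A_7.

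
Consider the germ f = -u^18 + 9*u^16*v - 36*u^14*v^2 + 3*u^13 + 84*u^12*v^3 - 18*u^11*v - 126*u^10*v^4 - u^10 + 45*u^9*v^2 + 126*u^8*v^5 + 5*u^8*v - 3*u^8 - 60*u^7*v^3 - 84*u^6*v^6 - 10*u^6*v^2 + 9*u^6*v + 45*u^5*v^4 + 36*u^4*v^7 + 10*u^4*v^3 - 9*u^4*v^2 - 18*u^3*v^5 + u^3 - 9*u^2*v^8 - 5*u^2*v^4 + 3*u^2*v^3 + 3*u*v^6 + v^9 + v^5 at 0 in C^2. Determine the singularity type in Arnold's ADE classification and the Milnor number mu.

Type E_8, Milnor number mu = 8.

The Hessian of f at 0 is [[0, 0], [0, 0]] with rank 0, so corank 2. A Groebner basis of the Jacobian ideal J(f) in C{u,v} is {u^2/2 + u*v^3, v^4, u^3, u^2*v}; counting standard monomials gives mu = 8. Corank 2; j^3 = u^3 is a perfect cube, so E-series; the 5-jet and mu = 8 give E_8.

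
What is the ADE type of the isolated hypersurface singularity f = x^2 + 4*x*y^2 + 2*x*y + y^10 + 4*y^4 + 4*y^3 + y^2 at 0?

A_9

The Hessian of f at 0 is [[2, 2], [2, 2]] with rank 1, so corank 1. A Groebner basis of the Jacobian ideal J(f) in C{x,y} is {x^5 + 5*x^4 + 15*x^3*y - 35*x^3/4 - 27*x^2*y/2 + 23*x^2/8 + 27*x*y/8 - x/4 - y/4, x^4*y - 2*x^4 - 5*x^3*y + 5*x^3/2 + 15*x^2*y/4 - 3*x^2/4 - 7*x*y/8 + x/16 + y/16, x/2 + y^2 + y/2}; counting standard monomials gives mu = 9. Corank 1: A-series; mu = 9 gives A_9.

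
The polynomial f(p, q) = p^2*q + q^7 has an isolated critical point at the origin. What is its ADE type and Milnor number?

Type D_{8}, Milnor number mu = 8.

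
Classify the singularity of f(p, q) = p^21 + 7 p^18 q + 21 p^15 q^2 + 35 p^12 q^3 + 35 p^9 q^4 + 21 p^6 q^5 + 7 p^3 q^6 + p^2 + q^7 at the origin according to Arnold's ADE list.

The Hessian of f at 0 is [[2, 0], [0, 0]] with rank 1, so corank 1. A Groebner basis of the Jacobian ideal J(f) in C{p,q} is {q^6, p}; counting standard monomials gives mu = 6. Corank 1: A-series; mu = 6 gives A_6.

A_6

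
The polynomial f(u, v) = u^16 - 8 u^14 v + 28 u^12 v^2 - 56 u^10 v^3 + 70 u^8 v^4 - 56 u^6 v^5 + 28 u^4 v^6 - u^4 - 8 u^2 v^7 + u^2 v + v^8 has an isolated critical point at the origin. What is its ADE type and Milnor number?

The Hessian of f at 0 has rank 0. Corank 2; j^3 = u^2*v has shape L^2 M (L != M), so D-series; mu = 9 gives D_9.

Type D_{9}, Milnor number mu = 9.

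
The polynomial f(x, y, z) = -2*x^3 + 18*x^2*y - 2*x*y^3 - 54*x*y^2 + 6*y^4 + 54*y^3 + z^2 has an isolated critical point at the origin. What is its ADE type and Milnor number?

Type E7, Milnor number mu = 7.

The Hessian of f at 0 has rank 1. Corank 2; j^3 = -2*(x - 3*y)^3 is a perfect cube, so E-series; the 4-jet and mu = 7 give E_7.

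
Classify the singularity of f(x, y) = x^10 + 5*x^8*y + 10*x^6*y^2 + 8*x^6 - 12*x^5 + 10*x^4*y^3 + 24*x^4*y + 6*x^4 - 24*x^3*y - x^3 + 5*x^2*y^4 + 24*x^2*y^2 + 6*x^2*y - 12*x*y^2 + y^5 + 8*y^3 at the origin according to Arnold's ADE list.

The Hessian of f at 0 has rank 0. Corank 2; j^3 = -(x - 2*y)^3 is a perfect cube, so E-series; the 5-jet and mu = 8 give E_8.

E_{8}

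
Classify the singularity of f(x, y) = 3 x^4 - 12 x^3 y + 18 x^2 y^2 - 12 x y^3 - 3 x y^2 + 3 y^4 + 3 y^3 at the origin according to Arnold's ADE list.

D_{5}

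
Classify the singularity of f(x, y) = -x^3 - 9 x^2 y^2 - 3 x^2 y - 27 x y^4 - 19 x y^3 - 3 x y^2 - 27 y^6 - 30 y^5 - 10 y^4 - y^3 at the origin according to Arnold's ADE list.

E7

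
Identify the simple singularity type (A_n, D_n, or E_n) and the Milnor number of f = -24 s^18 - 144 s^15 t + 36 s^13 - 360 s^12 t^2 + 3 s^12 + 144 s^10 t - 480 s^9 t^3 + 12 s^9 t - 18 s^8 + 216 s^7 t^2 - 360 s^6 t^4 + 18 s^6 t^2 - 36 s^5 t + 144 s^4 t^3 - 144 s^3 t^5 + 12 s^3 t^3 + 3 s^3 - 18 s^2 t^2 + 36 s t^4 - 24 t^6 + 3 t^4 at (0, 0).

The Hessian of f at 0 has rank 0. Corank 2; j^3 = 3*s^3 is a perfect cube, so E-series; the 4-jet and mu = 6 give E_6.

Type E_6, Milnor number mu = 6.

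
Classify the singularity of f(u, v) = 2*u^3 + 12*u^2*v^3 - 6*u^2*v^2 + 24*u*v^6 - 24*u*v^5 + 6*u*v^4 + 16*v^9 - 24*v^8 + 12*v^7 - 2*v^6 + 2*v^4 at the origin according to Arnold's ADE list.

E_{6}

The Hessian of f at 0 is [[0, 0], [0, 0]] with rank 0, so corank 2. A Groebner basis of the Jacobian ideal J(f) in C{u,v} is {u^3, u^2*v, -u^2/2 + u*v^2, v^3}; counting standard monomials gives mu = 6. Corank 2; j^3 = 2*u^3 is a perfect cube, so E-series; the 4-jet and mu = 6 give E_6.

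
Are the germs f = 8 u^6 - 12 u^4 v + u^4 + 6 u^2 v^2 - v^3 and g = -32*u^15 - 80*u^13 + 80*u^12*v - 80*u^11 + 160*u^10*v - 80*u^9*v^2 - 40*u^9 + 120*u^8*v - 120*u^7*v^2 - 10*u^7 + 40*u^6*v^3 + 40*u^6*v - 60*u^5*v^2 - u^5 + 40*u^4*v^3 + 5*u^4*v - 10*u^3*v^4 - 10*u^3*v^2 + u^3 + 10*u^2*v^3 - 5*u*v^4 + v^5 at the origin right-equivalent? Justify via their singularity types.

The Hessian of f at 0 is [[0, 0], [0, 0]] with rank 0, so corank 2. A Groebner basis of the Jacobian ideal J(f) in C{u,v} is {u^3, u^2*v - v^2/4, u*v^2, v^3}; counting standard monomials gives mu = 6. Corank 2; j^3 = -v^3 is a perfect cube, so E-series; the 4-jet and mu = 6 give E_6. The Hessian of g at 0 is [[0, 0], [0, 0]] with rank 0, so corank 2. A Groebner basis of the Jacobian ideal J(g) in C{u,v} is {v^5, u*v^3 - v^4/4, u^2}; counting standard monomials gives mu = 8. Corank 2; j^3 = u^3 is a perfect cube, so E-series; the 5-jet and mu = 8 give E_8. f is E_6 but g is E_8, hence not right-equivalent.

No.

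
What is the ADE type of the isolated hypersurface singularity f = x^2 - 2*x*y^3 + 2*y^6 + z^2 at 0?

A_{5}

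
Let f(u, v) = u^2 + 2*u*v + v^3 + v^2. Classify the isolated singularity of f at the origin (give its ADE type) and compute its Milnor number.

Type A_2, Milnor number mu = 2.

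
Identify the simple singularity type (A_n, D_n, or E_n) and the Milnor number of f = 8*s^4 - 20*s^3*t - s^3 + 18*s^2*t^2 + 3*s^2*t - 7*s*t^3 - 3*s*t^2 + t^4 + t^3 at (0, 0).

Type E_{7}, Milnor number mu = 7.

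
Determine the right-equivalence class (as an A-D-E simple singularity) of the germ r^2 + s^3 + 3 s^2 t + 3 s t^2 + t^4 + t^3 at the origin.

E6

The Hessian of f at 0 has rank 1. Corank 2; j^3 = (s + t)^3 is a perfect cube, so E-series; the 4-jet and mu = 6 give E_6.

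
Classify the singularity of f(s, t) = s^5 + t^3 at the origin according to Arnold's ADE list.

E8

The Hessian of f at 0 has rank 0. Corank 2; j^3 = t^3 is a perfect cube, so E-series; the 5-jet and mu = 8 give E_8.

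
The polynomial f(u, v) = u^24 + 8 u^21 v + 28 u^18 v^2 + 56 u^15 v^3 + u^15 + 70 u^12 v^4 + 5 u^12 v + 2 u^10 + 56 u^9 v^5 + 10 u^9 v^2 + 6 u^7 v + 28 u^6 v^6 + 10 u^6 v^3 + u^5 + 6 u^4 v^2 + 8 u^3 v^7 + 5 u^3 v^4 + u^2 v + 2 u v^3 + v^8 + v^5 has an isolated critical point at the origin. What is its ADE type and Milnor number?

The Hessian of f at 0 has rank 0. Corank 2; j^3 = u^2*v has shape L^2 M (L != M), so D-series; mu = 9 gives D_9.

Type D9, Milnor number mu = 9.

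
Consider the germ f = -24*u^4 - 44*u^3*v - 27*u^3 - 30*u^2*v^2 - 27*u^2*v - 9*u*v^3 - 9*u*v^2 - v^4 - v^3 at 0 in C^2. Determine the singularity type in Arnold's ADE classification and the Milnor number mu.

Type E7, Milnor number mu = 7.

The Hessian of f at 0 has rank 0. Corank 2; j^3 = -(3*u + v)^3 is a perfect cube, so E-series; the 4-jet and mu = 7 give E_7.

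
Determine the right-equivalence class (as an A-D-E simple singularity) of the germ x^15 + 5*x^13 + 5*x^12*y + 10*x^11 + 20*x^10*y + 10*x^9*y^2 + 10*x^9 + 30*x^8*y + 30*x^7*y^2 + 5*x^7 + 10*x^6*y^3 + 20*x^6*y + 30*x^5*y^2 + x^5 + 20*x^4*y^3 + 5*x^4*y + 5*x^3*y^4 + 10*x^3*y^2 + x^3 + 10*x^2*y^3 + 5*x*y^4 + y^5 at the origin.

E_8

The Hessian of f at 0 has rank 0. Corank 2; j^3 = x^3 is a perfect cube, so E-series; the 5-jet and mu = 8 give E_8.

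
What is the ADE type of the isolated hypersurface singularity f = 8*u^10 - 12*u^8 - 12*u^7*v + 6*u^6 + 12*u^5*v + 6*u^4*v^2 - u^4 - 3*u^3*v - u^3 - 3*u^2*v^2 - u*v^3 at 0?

The Hessian of f at 0 has rank 0. Corank 2; j^3 = -u^3 is a perfect cube, so E-series; the 4-jet and mu = 7 give E_7.

E_{7}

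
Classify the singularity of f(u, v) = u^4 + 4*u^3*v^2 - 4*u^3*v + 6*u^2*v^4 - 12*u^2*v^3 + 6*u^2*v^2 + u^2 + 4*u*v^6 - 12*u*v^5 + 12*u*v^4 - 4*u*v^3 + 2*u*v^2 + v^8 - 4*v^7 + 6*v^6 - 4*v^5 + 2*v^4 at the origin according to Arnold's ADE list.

A_3

The Hessian of f at 0 has rank 1. Corank 1: A-series; mu = 3 gives A_3.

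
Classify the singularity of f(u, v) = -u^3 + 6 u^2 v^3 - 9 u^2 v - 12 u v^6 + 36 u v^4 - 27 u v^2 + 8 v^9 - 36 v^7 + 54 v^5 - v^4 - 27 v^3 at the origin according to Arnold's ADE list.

E6

The Hessian of f at 0 has rank 0. Corank 2; j^3 = -(u + 3*v)^3 is a perfect cube, so E-series; the 4-jet and mu = 6 give E_6.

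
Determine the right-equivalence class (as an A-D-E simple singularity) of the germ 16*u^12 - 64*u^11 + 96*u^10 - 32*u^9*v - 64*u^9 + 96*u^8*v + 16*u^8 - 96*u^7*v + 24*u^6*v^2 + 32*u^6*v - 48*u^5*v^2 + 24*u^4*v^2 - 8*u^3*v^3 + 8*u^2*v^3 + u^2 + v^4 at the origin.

A3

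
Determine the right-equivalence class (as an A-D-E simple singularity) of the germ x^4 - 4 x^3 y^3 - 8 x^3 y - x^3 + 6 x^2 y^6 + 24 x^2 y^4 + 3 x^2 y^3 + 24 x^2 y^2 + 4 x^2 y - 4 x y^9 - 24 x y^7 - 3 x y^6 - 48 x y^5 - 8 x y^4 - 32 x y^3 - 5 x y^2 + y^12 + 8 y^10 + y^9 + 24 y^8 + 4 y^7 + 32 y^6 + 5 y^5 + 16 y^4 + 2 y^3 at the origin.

D_{5}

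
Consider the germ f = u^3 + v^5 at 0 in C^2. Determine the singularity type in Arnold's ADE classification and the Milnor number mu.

The Hessian of f at 0 is [[0, 0], [0, 0]] with rank 0, so corank 2. A Groebner basis of the Jacobian ideal J(f) in C{u,v} is {v^4, u^2}; counting standard monomials gives mu = 8. Corank 2; j^3 = u^3 is a perfect cube, so E-series; the 5-jet and mu = 8 give E_8.

Type E8, Milnor number mu = 8.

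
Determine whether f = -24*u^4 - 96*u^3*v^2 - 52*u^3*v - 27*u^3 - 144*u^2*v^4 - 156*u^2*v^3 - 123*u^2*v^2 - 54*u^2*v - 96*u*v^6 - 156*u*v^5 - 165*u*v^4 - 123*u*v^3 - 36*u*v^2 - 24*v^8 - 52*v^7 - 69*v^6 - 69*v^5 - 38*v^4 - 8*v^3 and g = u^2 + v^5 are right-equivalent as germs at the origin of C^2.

The Hessian of f at 0 has rank 0. Corank 2; j^3 = -(3*u + 2*v)^3 is a perfect cube, so E-series; the 4-jet and mu = 7 give E_7. The Hessian of g at 0 has rank 1. Corank 1: A-series; mu = 4 gives A_4. f is E_7 but g is A_4, hence not right-equivalent.

No.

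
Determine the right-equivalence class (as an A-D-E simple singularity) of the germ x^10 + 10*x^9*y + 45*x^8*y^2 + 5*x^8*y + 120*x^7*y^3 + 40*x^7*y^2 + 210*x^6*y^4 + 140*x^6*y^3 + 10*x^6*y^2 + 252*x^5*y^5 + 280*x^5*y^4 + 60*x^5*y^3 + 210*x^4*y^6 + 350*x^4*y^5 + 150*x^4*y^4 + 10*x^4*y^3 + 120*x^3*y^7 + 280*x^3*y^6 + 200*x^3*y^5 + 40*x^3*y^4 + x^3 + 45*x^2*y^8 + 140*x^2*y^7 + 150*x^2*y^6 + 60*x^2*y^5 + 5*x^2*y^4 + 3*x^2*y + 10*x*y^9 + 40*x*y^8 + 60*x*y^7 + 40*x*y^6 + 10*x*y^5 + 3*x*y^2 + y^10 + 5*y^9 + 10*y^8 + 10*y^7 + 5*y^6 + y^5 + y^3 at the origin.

E8

The Hessian of f at 0 has rank 0. Corank 2; j^3 = (x + y)^3 is a perfect cube, so E-series; the 5-jet and mu = 8 give E_8.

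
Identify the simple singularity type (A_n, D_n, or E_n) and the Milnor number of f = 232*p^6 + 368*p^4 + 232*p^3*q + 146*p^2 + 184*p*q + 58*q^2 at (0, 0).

The Hessian of f at 0 has rank 2. Corank 0: nondegenerate Morse point, so A_1.

Type A_{1}, Milnor number mu = 1.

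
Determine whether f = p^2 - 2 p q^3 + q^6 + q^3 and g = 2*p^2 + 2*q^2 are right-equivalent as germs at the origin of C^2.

No.

The Hessian of f at 0 is [[2, 0], [0, 0]] with rank 1, so corank 1. A Groebner basis of the Jacobian ideal J(f) in C{p,q} is {q^2, p}; counting standard monomials gives mu = 2. Corank 1: A-series; mu = 2 gives A_2. The Hessian of g at 0 is [[4, 0], [0, 4]] with rank 2, so corank 0. A Groebner basis of the Jacobian ideal J(g) in C{p,q} is {p, q}; counting standard monomials gives mu = 1. Corank 0: nondegenerate Morse point, so A_1. f is A_2 but g is A_1, hence not right-equivalent.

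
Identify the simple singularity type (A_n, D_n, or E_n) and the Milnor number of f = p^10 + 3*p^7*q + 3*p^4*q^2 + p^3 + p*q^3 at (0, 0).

The Hessian of f at 0 is [[0, 0], [0, 0]] with rank 0, so corank 2. A Groebner basis of the Jacobian ideal J(f) in C{p,q} is {p^3, p*q^2, 3*p^2 + q^3}; counting standard monomials gives mu = 7. Corank 2; j^3 = p^3 is a perfect cube, so E-series; the 4-jet and mu = 7 give E_7.

Type E_{7}, Milnor number mu = 7.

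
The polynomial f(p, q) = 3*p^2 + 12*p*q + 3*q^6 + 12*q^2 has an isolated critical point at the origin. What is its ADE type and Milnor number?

Type A5, Milnor number mu = 5.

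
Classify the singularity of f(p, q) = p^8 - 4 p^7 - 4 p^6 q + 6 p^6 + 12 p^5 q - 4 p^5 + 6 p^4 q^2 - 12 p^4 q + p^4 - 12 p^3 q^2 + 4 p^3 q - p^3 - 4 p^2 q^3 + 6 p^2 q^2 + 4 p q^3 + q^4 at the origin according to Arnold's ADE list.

E_6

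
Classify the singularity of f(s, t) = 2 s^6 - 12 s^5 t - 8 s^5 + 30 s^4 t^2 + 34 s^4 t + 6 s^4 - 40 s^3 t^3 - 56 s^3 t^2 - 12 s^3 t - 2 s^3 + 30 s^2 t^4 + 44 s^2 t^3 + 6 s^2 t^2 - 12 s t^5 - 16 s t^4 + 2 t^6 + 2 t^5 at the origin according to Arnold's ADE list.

E8

The Hessian of f at 0 is [[0, 0], [0, 0]] with rank 0, so corank 2. A Groebner basis of the Jacobian ideal J(f) in C{s,t} is {s^2/8 + s*t^3 - s*t^2/4, s^2/2 - s*t^2 + t^4, s^3, s^2*t + s^2/4 - s*t^2/2}; counting standard monomials gives mu = 8. Corank 2; j^3 = -2*s^3 is a perfect cube, so E-series; the 5-jet and mu = 8 give E_8.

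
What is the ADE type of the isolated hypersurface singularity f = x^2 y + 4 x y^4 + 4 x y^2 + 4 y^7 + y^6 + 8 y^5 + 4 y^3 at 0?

The Hessian of f at 0 has rank 0. Corank 2; j^3 = y*(x + 2*y)^2 has shape L^2 M (L != M), so D-series; mu = 7 gives D_7.

D_7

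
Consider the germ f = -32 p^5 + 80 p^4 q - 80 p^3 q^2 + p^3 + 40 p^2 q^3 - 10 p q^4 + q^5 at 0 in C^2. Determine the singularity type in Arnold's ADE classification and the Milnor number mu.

The Hessian of f at 0 has rank 0. Corank 2; j^3 = p^3 is a perfect cube, so E-series; the 5-jet and mu = 8 give E_8.

Type E_{8}, Milnor number mu = 8.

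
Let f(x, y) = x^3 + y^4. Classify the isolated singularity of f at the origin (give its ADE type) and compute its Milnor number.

Type E6, Milnor number mu = 6.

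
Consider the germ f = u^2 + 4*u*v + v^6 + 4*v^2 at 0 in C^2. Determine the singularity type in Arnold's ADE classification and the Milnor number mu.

The Hessian of f at 0 is [[2, 4], [4, 8]] with rank 1, so corank 1. A Groebner basis of the Jacobian ideal J(f) in C{u,v} is {v^5, u + 2*v}; counting standard monomials gives mu = 5. Corank 1: A-series; mu = 5 gives A_5.

Type A_{5}, Milnor number mu = 5.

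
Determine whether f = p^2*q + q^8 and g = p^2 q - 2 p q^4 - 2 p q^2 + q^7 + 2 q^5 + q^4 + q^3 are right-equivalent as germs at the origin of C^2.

The Hessian of f at 0 has rank 0. Corank 2; j^3 = p^2*q has shape L^2 M (L != M), so D-series; mu = 9 gives D_9. The Hessian of g at 0 has rank 0. Corank 2; j^3 = q*(p - q)^2 has shape L^2 M (L != M), so D-series; mu = 5 gives D_5. f is D_9 but g is D_5, hence not right-equivalent.

No.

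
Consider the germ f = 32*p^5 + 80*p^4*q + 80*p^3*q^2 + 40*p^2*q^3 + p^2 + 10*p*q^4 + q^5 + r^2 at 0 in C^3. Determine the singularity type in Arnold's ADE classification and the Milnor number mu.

Type A_{4}, Milnor number mu = 4.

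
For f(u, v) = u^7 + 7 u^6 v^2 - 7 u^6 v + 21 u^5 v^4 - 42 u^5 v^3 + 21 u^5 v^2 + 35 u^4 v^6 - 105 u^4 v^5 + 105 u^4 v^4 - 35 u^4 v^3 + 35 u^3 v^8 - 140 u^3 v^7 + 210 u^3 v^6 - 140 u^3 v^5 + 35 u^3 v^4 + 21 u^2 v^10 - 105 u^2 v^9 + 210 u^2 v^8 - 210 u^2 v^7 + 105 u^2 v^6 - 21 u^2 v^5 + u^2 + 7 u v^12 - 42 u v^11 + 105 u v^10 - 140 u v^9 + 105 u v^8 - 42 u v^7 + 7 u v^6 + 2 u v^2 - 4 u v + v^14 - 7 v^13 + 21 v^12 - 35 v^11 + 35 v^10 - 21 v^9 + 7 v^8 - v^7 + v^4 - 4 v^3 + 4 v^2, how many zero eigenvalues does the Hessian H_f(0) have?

1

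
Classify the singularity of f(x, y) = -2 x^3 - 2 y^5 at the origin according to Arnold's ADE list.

E8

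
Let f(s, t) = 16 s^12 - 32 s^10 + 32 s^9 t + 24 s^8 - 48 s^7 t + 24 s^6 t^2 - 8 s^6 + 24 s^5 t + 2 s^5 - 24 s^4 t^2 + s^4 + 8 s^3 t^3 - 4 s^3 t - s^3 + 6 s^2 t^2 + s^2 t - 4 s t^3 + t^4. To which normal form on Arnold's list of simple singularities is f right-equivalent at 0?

D_5

The Hessian of f at 0 is [[0, 0], [0, 0]] with rank 0, so corank 2. A Groebner basis of the Jacobian ideal J(f) in C{s,t} is {s*t^2, s*t/4 + t^3, s^2 - s*t}; counting standard monomials gives mu = 5. Corank 2; j^3 = -s^2*(s - t) has shape L^2 M (L != M), so D-series; mu = 5 gives D_5.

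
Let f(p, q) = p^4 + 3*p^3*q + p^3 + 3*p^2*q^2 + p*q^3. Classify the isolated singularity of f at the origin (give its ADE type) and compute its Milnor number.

Type E7, Milnor number mu = 7.

The Hessian of f at 0 is [[0, 0], [0, 0]] with rank 0, so corank 2. A Groebner basis of the Jacobian ideal J(f) in C{p,q} is {3*p^2 + q^4 + q^3, p^3, p^2*q - p^2 - q^3/3, 2*p^2 + p*q^2 + 2*q^3/3}; counting standard monomials gives mu = 7. Corank 2; j^3 = p^3 is a perfect cube, so E-series; the 4-jet and mu = 7 give E_7.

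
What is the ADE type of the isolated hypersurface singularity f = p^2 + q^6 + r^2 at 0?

A5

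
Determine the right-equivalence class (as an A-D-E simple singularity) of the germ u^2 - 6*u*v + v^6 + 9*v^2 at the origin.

The Hessian of f at 0 has rank 1. Corank 1: A-series; mu = 5 gives A_5.

A_{5}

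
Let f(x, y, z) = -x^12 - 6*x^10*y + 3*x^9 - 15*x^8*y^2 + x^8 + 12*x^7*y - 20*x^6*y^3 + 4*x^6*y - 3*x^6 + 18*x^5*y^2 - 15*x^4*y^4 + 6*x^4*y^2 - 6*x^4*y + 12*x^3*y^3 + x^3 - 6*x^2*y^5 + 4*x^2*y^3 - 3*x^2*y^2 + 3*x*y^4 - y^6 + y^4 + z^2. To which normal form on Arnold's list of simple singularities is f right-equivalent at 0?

E_{6}

The Hessian of f at 0 is [[0, 0, 0], [0, 0, 0], [0, 0, 2]] with rank 1, so corank 2. A Groebner basis of the Jacobian ideal J(f) in C{x,y,z} is {x^3, x^2*y, -x^2/2 + x*y^2, y^3, z}; counting standard monomials gives mu = 6. Corank 2; j^3 = x^3 is a perfect cube, so E-series; the 4-jet and mu = 6 give E_6.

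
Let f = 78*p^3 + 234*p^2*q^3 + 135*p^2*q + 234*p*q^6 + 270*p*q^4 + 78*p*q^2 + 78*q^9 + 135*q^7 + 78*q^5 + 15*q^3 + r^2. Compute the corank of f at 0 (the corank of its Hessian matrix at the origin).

The Hessian at 0 is [[0, 0, 0], [0, 0, 0], [0, 0, 2]] of rank 1; hence corank 2.

2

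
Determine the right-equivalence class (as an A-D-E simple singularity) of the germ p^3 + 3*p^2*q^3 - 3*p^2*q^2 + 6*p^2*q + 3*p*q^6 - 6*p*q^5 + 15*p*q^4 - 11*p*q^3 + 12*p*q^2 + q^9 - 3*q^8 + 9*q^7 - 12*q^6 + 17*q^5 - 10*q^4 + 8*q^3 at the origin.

E_{7}

The Hessian of f at 0 has rank 0. Corank 2; j^3 = (p + 2*q)^3 is a perfect cube, so E-series; the 4-jet and mu = 7 give E_7.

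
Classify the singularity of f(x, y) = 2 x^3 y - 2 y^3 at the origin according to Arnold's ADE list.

The Hessian of f at 0 has rank 0. Corank 2; j^3 = -2*y^3 is a perfect cube, so E-series; the 4-jet and mu = 7 give E_7.

E7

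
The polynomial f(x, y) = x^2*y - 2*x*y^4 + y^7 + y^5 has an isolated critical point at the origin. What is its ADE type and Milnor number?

The Hessian of f at 0 is [[0, 0], [0, 0]] with rank 0, so corank 2. A Groebner basis of the Jacobian ideal J(f) in C{x,y} is {-x*y + y^4, x*y^2, x^2 + 5*x*y}; counting standard monomials gives mu = 6. Corank 2; j^3 = x^2*y has shape L^2 M (L != M), so D-series; mu = 6 gives D_6.

Type D_6, Milnor number mu = 6.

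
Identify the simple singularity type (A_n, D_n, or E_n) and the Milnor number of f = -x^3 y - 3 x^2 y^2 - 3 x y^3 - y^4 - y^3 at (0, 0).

Type E7, Milnor number mu = 7.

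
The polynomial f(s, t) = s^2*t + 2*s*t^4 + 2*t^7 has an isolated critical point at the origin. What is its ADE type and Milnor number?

Type D_{8}, Milnor number mu = 8.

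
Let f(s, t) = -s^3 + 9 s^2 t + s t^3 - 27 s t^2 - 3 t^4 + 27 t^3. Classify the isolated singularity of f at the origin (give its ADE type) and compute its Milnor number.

The Hessian of f at 0 is [[0, 0], [0, 0]] with rank 0, so corank 2. A Groebner basis of the Jacobian ideal J(f) in C{s,t} is {s^3 - 9*s^2*t + 162*s^2 - 972*s*t + 1458*t^2, -9*s^2 + s*t^2 + 54*s*t - 81*t^2, -3*s^2 + 18*s*t + t^3 - 27*t^2}; counting standard monomials gives mu = 7. Corank 2; j^3 = -(s - 3*t)^3 is a perfect cube, so E-series; the 4-jet and mu = 7 give E_7.

Type E_{7}, Milnor number mu = 7.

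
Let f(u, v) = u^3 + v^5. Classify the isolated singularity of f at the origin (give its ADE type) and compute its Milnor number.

The Hessian of f at 0 is [[0, 0], [0, 0]] with rank 0, so corank 2. A Groebner basis of the Jacobian ideal J(f) in C{u,v} is {v^4, u^2}; counting standard monomials gives mu = 8. Corank 2; j^3 = u^3 is a perfect cube, so E-series; the 5-jet and mu = 8 give E_8.

Type E8, Milnor number mu = 8.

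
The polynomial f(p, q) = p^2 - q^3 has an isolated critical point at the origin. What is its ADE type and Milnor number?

Type A2, Milnor number mu = 2.

The Hessian of f at 0 is [[2, 0], [0, 0]] with rank 1, so corank 1. A Groebner basis of the Jacobian ideal J(f) in C{p,q} is {q^2, p}; counting standard monomials gives mu = 2. Corank 1: A-series; mu = 2 gives A_2.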